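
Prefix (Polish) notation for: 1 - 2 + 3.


left-to-right (same/higher precedence on left): tree is (+ (- 1 2) 3)
Prefix: + - 1 2 3


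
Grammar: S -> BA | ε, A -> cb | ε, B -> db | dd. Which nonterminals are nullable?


A nonterminal is nullable iff some alternative derives ε (directly, or every symbol in it is nullable)
Nullable: {A, S}


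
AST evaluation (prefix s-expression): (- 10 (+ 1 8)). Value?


Evaluate inner: (+ 1 8) = 9
Evaluate root: (- 10 9) = 1
Result: 1


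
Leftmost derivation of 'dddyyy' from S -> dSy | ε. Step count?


Derivation: S => dSy => ddSyy => dddSyyy => dddyyy
Steps: 4


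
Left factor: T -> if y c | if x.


Common prefix: 'if'
Factored: T -> if T', T' -> y c | x


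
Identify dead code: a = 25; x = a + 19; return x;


a is read by x's definition; x is returned
No dead code


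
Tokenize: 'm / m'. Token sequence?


Scan left to right, longest-match per lexeme
Tokens: ID(m), OP(/), ID(m)


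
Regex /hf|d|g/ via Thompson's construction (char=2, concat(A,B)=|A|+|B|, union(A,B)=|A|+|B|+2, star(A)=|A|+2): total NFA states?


Syntax tree has 4 char leaf(s), 2 union(s), 0 star(s)
chars contribute 4×2 = 8; each union adds +2; each star adds +2
Total: 8 + 4 + 0 = 12 states


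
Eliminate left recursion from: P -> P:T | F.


Left-recursive alternatives: P:T; non-recursive: F
Introduce P': P -> FP', P' -> :TP' | ε


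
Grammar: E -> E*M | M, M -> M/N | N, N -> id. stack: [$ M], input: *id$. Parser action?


lookahead ∉ {/} so M won't extend; reduce E -> M
Action: reduce (E -> M)


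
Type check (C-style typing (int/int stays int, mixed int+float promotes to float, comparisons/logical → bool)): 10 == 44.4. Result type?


Operand types: int == float
Rule: comparison yields bool
Result type: bool


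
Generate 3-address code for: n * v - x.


Break into single-operator statements:
t1 = n * v
t2 = t1 - x


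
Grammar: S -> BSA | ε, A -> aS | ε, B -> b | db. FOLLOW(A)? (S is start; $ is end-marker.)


$ ∈ FOLLOW(S). For each A -> αBβ: add FIRST(β)\{ε} to FOLLOW(B); if β nullable, add FOLLOW(A).
FOLLOW(A) = {$, a}


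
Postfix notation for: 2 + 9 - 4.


Left to right (same or higher precedence on left)
Postfix: 2 9 + 4 -


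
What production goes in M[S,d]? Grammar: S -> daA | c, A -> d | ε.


For [S, d]: 'd' ∈ FIRST(daA)
Entry: S -> daA


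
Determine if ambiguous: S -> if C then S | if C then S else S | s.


dangling else: 'if C then if C then s else s' parses two ways
Ambiguous


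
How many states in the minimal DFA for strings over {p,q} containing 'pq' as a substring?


KMP-style automaton: 2 progress states + 1 absorbing accept = 3
Minimal DFA: 3 states


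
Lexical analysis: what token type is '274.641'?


Pattern: digits with a decimal point
Type: FLOAT_LITERAL


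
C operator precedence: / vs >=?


'/' is multiplicative (level 10); '>=' is relational (level 7)
Higher level binds tighter
'/' has higher precedence than '>='


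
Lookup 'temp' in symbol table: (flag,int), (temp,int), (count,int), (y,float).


Lookup 'temp' → type int


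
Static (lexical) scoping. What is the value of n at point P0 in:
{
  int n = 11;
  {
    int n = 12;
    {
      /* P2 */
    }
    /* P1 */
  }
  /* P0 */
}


n declared in the same block as P0
n = 11


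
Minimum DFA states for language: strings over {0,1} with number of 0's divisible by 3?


Track (count of 0) mod 3: states 0..2, accept at 0
Minimal DFA: 3 states


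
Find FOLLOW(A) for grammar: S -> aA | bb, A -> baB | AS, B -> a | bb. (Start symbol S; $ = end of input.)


$ ∈ FOLLOW(S). For each A -> αBβ: add FIRST(β)\{ε} to FOLLOW(B); if β nullable, add FOLLOW(A).
FOLLOW(A) = {$, a, b}


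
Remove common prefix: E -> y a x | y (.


Common prefix: 'y'
Factored: E -> y E', E' -> a x | (


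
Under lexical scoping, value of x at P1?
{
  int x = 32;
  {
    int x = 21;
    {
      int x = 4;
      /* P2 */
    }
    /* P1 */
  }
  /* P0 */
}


x declared in the same block as P1
x = 21


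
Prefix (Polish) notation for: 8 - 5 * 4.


'*' binds tighter: tree is (- 8 (* 5 4))
Prefix: - 8 * 5 4


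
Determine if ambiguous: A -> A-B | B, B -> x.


precedence layered via separate nonterminal B: deterministic
Unambiguous


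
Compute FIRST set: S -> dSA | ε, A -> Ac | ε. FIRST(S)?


Per alternative of S: FIRST(dSA) = {d}; FIRST(ε) = {ε}
FIRST(S) = {d, ε}


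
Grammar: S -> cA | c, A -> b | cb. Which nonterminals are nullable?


A nonterminal is nullable iff some alternative derives ε (directly, or every symbol in it is nullable)
Nullable: {}


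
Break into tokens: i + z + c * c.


Scan left to right, longest-match per lexeme
Tokens: ID(i), OP(+), ID(z), OP(+), ID(c), OP(*), ID(c)


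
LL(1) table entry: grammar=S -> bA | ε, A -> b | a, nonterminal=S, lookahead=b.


For [S, b]: 'b' ∈ FIRST(bA)
Entry: S -> bA


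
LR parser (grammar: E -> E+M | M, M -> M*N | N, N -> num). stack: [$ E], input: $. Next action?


start symbol E on stack, input exhausted
Action: accept


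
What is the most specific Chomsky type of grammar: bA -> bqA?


LHS has context (more than one symbol) and |LHS| ≤ |RHS|
Classification: Type 1 (Context-Sensitive)


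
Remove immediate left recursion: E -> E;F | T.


Left-recursive alternatives: E;F; non-recursive: T
Introduce E': E -> TE', E' -> ;FE' | ε


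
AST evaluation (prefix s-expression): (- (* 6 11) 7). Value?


Evaluate inner: (* 6 11) = 66
Evaluate root: (- 66 7) = 59
Result: 59


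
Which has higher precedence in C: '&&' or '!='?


'!=' is equality (level 6); '&&' is logical AND (level 2)
Higher level binds tighter
'!=' has higher precedence than '&&'


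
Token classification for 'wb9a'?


Pattern: letter/underscore followed by alphanumerics, not a keyword
Type: IDENTIFIER


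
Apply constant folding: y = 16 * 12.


16 * 12 = 192 at compile time
Optimized: y = 192


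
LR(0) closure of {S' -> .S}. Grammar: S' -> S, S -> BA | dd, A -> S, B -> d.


Start: S' -> .S
For each item with dot before a nonterminal B, add B -> .γ for every B-production
Closure: [S' -> .S, S -> .BA, S -> .dd, B -> .d]


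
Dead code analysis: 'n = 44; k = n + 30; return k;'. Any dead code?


n is read by k's definition; k is returned
No dead code


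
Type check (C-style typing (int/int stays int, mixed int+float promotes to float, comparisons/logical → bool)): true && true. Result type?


Operand types: bool && bool
Rule: logical operators take bool operands and yield bool
Result type: bool


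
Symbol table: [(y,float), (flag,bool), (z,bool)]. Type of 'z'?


Lookup 'z' → type bool


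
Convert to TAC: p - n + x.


Break into single-operator statements:
t1 = p - n
t2 = t1 + x


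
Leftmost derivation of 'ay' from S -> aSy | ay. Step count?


Derivation: S => ay
Steps: 1


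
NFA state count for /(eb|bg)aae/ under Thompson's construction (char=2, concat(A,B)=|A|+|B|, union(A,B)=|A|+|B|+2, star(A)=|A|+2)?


Syntax tree has 7 char leaf(s), 1 union(s), 0 star(s)
chars contribute 7×2 = 14; each union adds +2; each star adds +2
Total: 14 + 2 + 0 = 16 states


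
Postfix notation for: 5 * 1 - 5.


Left to right (same or higher precedence on left)
Postfix: 5 1 * 5 -


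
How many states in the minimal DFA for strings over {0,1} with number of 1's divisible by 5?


Track (count of 1) mod 5: states 0..4, accept at 0
Minimal DFA: 5 states


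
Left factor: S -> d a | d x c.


Common prefix: 'd'
Factored: S -> d S', S' -> a | x c


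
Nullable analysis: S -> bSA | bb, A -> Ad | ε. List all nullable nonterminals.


A nonterminal is nullable iff some alternative derives ε (directly, or every symbol in it is nullable)
Nullable: {A}


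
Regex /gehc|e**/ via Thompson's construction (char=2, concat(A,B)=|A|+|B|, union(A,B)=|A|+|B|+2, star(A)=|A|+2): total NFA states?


Syntax tree has 5 char leaf(s), 1 union(s), 2 star(s)
chars contribute 5×2 = 10; each union adds +2; each star adds +2
Total: 10 + 2 + 4 = 16 states


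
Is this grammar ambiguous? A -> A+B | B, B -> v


precedence layered via separate nonterminal B: deterministic
Unambiguous


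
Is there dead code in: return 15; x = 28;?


statement follows a return and is unreachable
Dead: 'x = 28'


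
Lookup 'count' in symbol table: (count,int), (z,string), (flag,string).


Lookup 'count' → type int


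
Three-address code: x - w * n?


Break into single-operator statements:
t1 = w * n
t2 = x - t1


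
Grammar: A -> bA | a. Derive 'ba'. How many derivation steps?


Derivation: A => bA => ba
Steps: 2


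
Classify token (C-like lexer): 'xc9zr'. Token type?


Pattern: letter/underscore followed by alphanumerics, not a keyword
Type: IDENTIFIER


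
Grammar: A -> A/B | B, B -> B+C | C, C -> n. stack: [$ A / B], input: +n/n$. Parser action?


'+' can extend B; shift to build B -> B+C
Action: shift


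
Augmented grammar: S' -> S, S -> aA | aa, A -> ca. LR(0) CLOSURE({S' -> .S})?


Start: S' -> .S
For each item with dot before a nonterminal B, add B -> .γ for every B-production
Closure: [S' -> .S, S -> .aA, S -> .aa]


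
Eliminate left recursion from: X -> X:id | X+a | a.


Left-recursive alternatives: X:id, X+a; non-recursive: a
Introduce X': X -> aX', X' -> :idX' | +aX' | ε


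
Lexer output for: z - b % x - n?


Scan left to right, longest-match per lexeme
Tokens: ID(z), OP(-), ID(b), OP(%), ID(x), OP(-), ID(n)


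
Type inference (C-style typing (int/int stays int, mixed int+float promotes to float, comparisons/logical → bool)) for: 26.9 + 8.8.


Operand types: float + float
Rule: mixed int/float promotes to float; int/int stays int
Result type: float


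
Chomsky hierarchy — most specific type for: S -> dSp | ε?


Single nonterminal LHS, but d^n p^n is not regular
Classification: Type 2 (Context-Free)


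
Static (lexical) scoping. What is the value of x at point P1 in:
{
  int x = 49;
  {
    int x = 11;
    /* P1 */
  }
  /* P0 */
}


x declared in the same block as P1
x = 11


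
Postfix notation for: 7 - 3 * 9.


* has higher precedence, evaluate 3*9 first
Postfix: 7 3 9 * -


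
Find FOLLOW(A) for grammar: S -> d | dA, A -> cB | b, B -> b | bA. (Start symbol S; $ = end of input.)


$ ∈ FOLLOW(S). For each A -> αBβ: add FIRST(β)\{ε} to FOLLOW(B); if β nullable, add FOLLOW(A).
FOLLOW(A) = {$}


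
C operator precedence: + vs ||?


'+' is additive (level 9); '||' is logical OR (level 1)
Higher level binds tighter
'+' has higher precedence than '||'


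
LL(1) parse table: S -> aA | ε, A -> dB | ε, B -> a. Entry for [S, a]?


For [S, a]: 'a' ∈ FIRST(aA)
Entry: S -> aA


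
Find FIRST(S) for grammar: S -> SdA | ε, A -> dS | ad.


Per alternative of S: FIRST(SdA) = {d}; FIRST(ε) = {ε}
FIRST(S) = {d, ε}


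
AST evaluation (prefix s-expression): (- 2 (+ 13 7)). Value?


Evaluate inner: (+ 13 7) = 20
Evaluate root: (- 2 20) = -18
Result: -18


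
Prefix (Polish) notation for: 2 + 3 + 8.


left-to-right (same/higher precedence on left): tree is (+ (+ 2 3) 8)
Prefix: + + 2 3 8


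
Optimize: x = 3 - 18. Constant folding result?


3 - 18 = -15 at compile time
Optimized: x = -15


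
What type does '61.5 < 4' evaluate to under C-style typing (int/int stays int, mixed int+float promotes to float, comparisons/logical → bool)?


Operand types: float < int
Rule: comparison yields bool
Result type: bool


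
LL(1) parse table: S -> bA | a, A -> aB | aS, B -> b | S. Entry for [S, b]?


For [S, b]: 'b' ∈ FIRST(bA)
Entry: S -> bA


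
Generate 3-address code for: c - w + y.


Break into single-operator statements:
t1 = c - w
t2 = t1 + y


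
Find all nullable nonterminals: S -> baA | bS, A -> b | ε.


A nonterminal is nullable iff some alternative derives ε (directly, or every symbol in it is nullable)
Nullable: {A}


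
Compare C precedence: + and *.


'*' is multiplicative (level 10); '+' is additive (level 9)
Higher level binds tighter
'*' has higher precedence than '+'


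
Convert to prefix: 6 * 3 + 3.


left-to-right (same/higher precedence on left): tree is (+ (* 6 3) 3)
Prefix: + * 6 3 3


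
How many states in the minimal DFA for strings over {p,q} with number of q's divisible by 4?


Track (count of q) mod 4: states 0..3, accept at 0
Minimal DFA: 4 states


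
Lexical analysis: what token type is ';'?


Pattern: delimiter/punctuation
Type: PUNCTUATION


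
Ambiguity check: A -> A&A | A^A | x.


'x&x^x' has two parse trees (no precedence encoded between & and ^)
Ambiguous


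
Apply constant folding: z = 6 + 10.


6 + 10 = 16 at compile time
Optimized: z = 16


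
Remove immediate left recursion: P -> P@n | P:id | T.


Left-recursive alternatives: P@n, P:id; non-recursive: T
Introduce P': P -> TP', P' -> @nP' | :idP' | ε


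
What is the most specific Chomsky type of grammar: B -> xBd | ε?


Single nonterminal LHS, but x^n d^n is not regular
Classification: Type 2 (Context-Free)


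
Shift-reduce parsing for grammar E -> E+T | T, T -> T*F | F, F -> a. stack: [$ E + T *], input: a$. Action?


no handle; shift 'a'
Action: shift


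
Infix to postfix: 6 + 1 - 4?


Left to right (same or higher precedence on left)
Postfix: 6 1 + 4 -


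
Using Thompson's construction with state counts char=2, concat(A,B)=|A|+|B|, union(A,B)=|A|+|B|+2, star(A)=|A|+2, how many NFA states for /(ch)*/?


Syntax tree has 2 char leaf(s), 0 union(s), 1 star(s)
chars contribute 2×2 = 4; each union adds +2; each star adds +2
Total: 4 + 0 + 2 = 6 states


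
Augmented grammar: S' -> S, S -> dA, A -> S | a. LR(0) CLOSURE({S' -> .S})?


Start: S' -> .S
For each item with dot before a nonterminal B, add B -> .γ for every B-production
Closure: [S' -> .S, S -> .dA]


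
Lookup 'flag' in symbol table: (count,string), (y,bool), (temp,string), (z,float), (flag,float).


Lookup 'flag' → type float


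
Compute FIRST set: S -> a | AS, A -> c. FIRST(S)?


Per alternative of S: FIRST(a) = {a}; FIRST(AS) = {c}
FIRST(S) = {a, c}


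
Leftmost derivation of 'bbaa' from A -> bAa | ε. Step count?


Derivation: A => bAa => bbAaa => bbaa
Steps: 3


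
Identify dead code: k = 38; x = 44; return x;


k is assigned but never read
Dead: 'k = 38'


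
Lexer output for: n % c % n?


Scan left to right, longest-match per lexeme
Tokens: ID(n), OP(%), ID(c), OP(%), ID(n)


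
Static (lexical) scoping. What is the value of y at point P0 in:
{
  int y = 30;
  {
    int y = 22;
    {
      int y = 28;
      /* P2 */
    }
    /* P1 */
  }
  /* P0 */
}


y declared in the same block as P0
y = 30


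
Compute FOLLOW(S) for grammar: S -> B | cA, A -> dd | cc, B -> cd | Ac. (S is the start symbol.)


$ ∈ FOLLOW(S). For each A -> αBβ: add FIRST(β)\{ε} to FOLLOW(B); if β nullable, add FOLLOW(A).
FOLLOW(S) = {$}


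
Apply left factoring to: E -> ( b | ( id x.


Common prefix: '('
Factored: E -> ( E', E' -> b | id x


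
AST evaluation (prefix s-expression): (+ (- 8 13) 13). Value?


Evaluate inner: (- 8 13) = -5
Evaluate root: (+ -5 13) = 8
Result: 8


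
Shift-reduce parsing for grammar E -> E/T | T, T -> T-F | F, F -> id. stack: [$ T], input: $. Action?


lookahead ∉ {-} so T won't extend; reduce E -> T
Action: reduce (E -> T)


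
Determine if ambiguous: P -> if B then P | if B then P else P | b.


dangling else: 'if B then if B then b else b' parses two ways
Ambiguous


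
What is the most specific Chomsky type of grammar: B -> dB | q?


Right-linear: every RHS is a terminal or a terminal followed by one nonterminal
Classification: Type 3 (Regular)


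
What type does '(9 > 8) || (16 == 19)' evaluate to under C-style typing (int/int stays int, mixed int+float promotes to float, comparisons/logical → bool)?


Operand types: bool || bool
Rule: logical operators take bool operands and yield bool
Result type: bool


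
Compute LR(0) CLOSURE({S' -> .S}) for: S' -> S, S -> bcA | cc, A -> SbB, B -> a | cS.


Start: S' -> .S
For each item with dot before a nonterminal B, add B -> .γ for every B-production
Closure: [S' -> .S, S -> .bcA, S -> .cc]


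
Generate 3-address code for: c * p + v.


Break into single-operator statements:
t1 = c * p
t2 = t1 + v


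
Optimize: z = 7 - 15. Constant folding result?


7 - 15 = -8 at compile time
Optimized: z = -8


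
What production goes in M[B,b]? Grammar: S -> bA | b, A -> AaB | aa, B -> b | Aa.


For [B, b]: 'b' ∈ FIRST(b)
Entry: B -> b


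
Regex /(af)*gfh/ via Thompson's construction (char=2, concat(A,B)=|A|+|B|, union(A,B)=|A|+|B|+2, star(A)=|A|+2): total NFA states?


Syntax tree has 5 char leaf(s), 0 union(s), 1 star(s)
chars contribute 5×2 = 10; each union adds +2; each star adds +2
Total: 10 + 0 + 2 = 12 states


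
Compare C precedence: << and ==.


'<<' is shift (level 8); '==' is equality (level 6)
Higher level binds tighter
'<<' has higher precedence than '=='


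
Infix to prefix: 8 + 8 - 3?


left-to-right (same/higher precedence on left): tree is (- (+ 8 8) 3)
Prefix: - + 8 8 3


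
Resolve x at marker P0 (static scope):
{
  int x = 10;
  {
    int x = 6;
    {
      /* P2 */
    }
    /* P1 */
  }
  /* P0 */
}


x declared in the same block as P0
x = 10


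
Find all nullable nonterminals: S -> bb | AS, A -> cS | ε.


A nonterminal is nullable iff some alternative derives ε (directly, or every symbol in it is nullable)
Nullable: {A}


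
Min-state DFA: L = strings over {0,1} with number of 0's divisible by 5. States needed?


Track (count of 0) mod 5: states 0..4, accept at 0
Minimal DFA: 5 states


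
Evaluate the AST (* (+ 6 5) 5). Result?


Evaluate inner: (+ 6 5) = 11
Evaluate root: (* 11 5) = 55
Result: 55


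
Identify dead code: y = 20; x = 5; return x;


y is assigned but never read
Dead: 'y = 20'


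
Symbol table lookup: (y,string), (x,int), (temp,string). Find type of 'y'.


Lookup 'y' → type string


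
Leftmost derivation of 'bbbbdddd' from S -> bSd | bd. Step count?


Derivation: S => bSd => bbSdd => bbbSddd => bbbbdddd
Steps: 4


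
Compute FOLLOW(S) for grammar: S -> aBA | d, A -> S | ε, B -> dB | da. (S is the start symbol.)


$ ∈ FOLLOW(S). For each A -> αBβ: add FIRST(β)\{ε} to FOLLOW(B); if β nullable, add FOLLOW(A).
FOLLOW(S) = {$}


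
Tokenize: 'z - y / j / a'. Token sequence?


Scan left to right, longest-match per lexeme
Tokens: ID(z), OP(-), ID(y), OP(/), ID(j), OP(/), ID(a)


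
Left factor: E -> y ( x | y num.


Common prefix: 'y'
Factored: E -> y E', E' -> ( x | num


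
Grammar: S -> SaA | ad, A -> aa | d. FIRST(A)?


Per alternative of A: FIRST(aa) = {a}; FIRST(d) = {d}
FIRST(A) = {a, d}


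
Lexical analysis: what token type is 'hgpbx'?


Pattern: letter/underscore followed by alphanumerics, not a keyword
Type: IDENTIFIER


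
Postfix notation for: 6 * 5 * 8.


Left to right (same or higher precedence on left)
Postfix: 6 5 * 8 *


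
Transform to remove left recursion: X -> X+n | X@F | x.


Left-recursive alternatives: X+n, X@F; non-recursive: x
Introduce X': X -> xX', X' -> +nX' | @FX' | ε


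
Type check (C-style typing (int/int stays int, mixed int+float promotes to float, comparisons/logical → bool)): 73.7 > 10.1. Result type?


Operand types: float > float
Rule: comparison yields bool
Result type: bool


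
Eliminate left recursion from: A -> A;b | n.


Left-recursive alternatives: A;b; non-recursive: n
Introduce A': A -> nA', A' -> ;bA' | ε


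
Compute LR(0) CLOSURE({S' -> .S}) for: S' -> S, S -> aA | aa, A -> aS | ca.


Start: S' -> .S
For each item with dot before a nonterminal B, add B -> .γ for every B-production
Closure: [S' -> .S, S -> .aA, S -> .aa]


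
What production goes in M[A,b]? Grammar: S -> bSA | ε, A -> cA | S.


For [A, b]: 'b' ∈ FIRST(S)
Entry: A -> S


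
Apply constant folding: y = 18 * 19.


18 * 19 = 342 at compile time
Optimized: y = 342


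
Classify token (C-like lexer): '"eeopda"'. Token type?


Pattern: double-quoted sequence
Type: STRING_LITERAL


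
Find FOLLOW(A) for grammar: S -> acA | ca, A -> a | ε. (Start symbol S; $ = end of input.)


$ ∈ FOLLOW(S). For each A -> αBβ: add FIRST(β)\{ε} to FOLLOW(B); if β nullable, add FOLLOW(A).
FOLLOW(A) = {$}


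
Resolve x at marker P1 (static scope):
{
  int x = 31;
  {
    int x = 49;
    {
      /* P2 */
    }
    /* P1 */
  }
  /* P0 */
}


x declared in the same block as P1
x = 49


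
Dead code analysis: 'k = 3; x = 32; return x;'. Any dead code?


k is assigned but never read
Dead: 'k = 3'


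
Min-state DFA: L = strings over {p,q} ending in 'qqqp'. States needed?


Track the longest suffix of input matching a prefix of 'qqqp': 5 classes (prefixes of length 0..4)
Minimal DFA: 5 states


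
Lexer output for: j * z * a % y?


Scan left to right, longest-match per lexeme
Tokens: ID(j), OP(*), ID(z), OP(*), ID(a), OP(%), ID(y)


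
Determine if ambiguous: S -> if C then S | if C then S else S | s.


dangling else: 'if C then if C then s else s' parses two ways
Ambiguous


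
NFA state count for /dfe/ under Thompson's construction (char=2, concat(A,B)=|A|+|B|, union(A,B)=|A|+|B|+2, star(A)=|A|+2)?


Syntax tree has 3 char leaf(s), 0 union(s), 0 star(s)
chars contribute 3×2 = 6; each union adds +2; each star adds +2
Total: 6 + 0 + 0 = 6 states


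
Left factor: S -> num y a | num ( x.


Common prefix: 'num'
Factored: S -> num S', S' -> y a | ( x


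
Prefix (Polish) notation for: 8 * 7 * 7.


left-to-right (same/higher precedence on left): tree is (* (* 8 7) 7)
Prefix: * * 8 7 7


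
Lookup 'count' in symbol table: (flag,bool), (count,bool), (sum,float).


Lookup 'count' → type bool


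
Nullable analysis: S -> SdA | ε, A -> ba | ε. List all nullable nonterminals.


A nonterminal is nullable iff some alternative derives ε (directly, or every symbol in it is nullable)
Nullable: {A, S}


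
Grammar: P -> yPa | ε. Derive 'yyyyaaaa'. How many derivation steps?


Derivation: P => yPa => yyPaa => yyyPaaa => yyyyPaaaa => yyyyaaaa
Steps: 5


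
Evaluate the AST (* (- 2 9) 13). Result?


Evaluate inner: (- 2 9) = -7
Evaluate root: (* -7 13) = -91
Result: -91


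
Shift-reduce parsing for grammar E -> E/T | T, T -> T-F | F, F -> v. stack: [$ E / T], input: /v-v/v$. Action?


handle 'E/T' on top; lookahead ∈ FOLLOW(E) = {/, $}
Action: reduce (E -> E/T)


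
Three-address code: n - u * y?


Break into single-operator statements:
t1 = u * y
t2 = n - t1


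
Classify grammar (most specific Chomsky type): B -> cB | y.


Right-linear: every RHS is a terminal or a terminal followed by one nonterminal
Classification: Type 3 (Regular)


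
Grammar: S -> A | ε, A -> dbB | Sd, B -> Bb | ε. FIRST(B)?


Per alternative of B: FIRST(Bb) = {b}; FIRST(ε) = {ε}
FIRST(B) = {b, ε}


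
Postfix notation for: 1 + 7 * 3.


* has higher precedence, evaluate 7*3 first
Postfix: 1 7 3 * +


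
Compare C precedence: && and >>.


'>>' is shift (level 8); '&&' is logical AND (level 2)
Higher level binds tighter
'>>' has higher precedence than '&&'


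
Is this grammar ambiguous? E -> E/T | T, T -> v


precedence layered via separate nonterminal T: deterministic
Unambiguous


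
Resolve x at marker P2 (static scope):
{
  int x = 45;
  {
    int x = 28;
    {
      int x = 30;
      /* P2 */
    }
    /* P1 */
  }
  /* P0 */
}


x declared in the same block as P2
x = 30


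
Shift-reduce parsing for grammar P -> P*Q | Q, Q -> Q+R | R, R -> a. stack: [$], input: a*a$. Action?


no handle on stack; shift 'a'
Action: shift


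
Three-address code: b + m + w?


Break into single-operator statements:
t1 = b + m
t2 = t1 + w


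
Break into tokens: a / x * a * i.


Scan left to right, longest-match per lexeme
Tokens: ID(a), OP(/), ID(x), OP(*), ID(a), OP(*), ID(i)


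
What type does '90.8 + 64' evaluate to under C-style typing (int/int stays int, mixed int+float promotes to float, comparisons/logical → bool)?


Operand types: float + int
Rule: mixed int/float promotes to float; int/int stays int
Result type: float


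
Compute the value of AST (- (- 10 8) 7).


Evaluate inner: (- 10 8) = 2
Evaluate root: (- 2 7) = -5
Result: -5


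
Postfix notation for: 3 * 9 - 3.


Left to right (same or higher precedence on left)
Postfix: 3 9 * 3 -


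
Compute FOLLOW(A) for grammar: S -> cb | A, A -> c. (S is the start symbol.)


$ ∈ FOLLOW(S). For each A -> αBβ: add FIRST(β)\{ε} to FOLLOW(B); if β nullable, add FOLLOW(A).
FOLLOW(A) = {$}


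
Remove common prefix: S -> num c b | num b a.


Common prefix: 'num'
Factored: S -> num S', S' -> c b | b a


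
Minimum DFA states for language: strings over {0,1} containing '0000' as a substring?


KMP-style automaton: 4 progress states + 1 absorbing accept = 5
Minimal DFA: 5 states


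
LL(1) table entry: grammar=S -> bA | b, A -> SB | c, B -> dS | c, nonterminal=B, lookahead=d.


For [B, d]: 'd' ∈ FIRST(dS)
Entry: B -> dS


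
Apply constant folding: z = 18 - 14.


18 - 14 = 4 at compile time
Optimized: z = 4


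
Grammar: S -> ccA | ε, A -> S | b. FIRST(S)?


Per alternative of S: FIRST(ccA) = {c}; FIRST(ε) = {ε}
FIRST(S) = {c, ε}


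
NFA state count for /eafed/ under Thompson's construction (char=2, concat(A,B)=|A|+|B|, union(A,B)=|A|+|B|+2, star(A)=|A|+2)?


Syntax tree has 5 char leaf(s), 0 union(s), 0 star(s)
chars contribute 5×2 = 10; each union adds +2; each star adds +2
Total: 10 + 0 + 0 = 10 states


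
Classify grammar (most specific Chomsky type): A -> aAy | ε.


Single nonterminal LHS, but a^n y^n is not regular
Classification: Type 2 (Context-Free)


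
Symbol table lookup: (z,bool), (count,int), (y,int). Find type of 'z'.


Lookup 'z' → type bool


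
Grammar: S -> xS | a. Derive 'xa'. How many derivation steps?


Derivation: S => xS => xa
Steps: 2


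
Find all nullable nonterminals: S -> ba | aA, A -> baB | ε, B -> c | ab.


A nonterminal is nullable iff some alternative derives ε (directly, or every symbol in it is nullable)
Nullable: {A}


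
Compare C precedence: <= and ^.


'<=' is relational (level 7); '^' is bitwise XOR (level 4)
Higher level binds tighter
'<=' has higher precedence than '^'


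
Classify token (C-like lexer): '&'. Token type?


Pattern: operator symbol
Type: OPERATOR


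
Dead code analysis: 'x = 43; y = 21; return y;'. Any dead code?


x is assigned but never read
Dead: 'x = 43'


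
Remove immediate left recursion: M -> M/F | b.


Left-recursive alternatives: M/F; non-recursive: b
Introduce M': M -> bM', M' -> /FM' | ε


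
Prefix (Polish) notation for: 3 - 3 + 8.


left-to-right (same/higher precedence on left): tree is (+ (- 3 3) 8)
Prefix: + - 3 3 8


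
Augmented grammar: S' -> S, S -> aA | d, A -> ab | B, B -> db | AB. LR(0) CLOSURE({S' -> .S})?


Start: S' -> .S
For each item with dot before a nonterminal B, add B -> .γ for every B-production
Closure: [S' -> .S, S -> .aA, S -> .d]


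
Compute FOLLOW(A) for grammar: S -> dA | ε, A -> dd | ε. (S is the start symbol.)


$ ∈ FOLLOW(S). For each A -> αBβ: add FIRST(β)\{ε} to FOLLOW(B); if β nullable, add FOLLOW(A).
FOLLOW(A) = {$}


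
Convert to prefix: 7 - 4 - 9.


left-to-right (same/higher precedence on left): tree is (- (- 7 4) 9)
Prefix: - - 7 4 9


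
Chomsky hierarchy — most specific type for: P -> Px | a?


Left-linear: every RHS is a terminal or one nonterminal followed by a terminal
Classification: Type 3 (Regular)


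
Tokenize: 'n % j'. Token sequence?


Scan left to right, longest-match per lexeme
Tokens: ID(n), OP(%), ID(j)


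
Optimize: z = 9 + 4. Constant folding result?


9 + 4 = 13 at compile time
Optimized: z = 13


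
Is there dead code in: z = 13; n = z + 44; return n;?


z is read by n's definition; n is returned
No dead code


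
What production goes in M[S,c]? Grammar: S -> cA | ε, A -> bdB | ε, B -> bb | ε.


For [S, c]: 'c' ∈ FIRST(cA)
Entry: S -> cA


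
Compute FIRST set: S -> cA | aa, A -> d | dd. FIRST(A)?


Per alternative of A: FIRST(d) = {d}; FIRST(dd) = {d}
FIRST(A) = {d}


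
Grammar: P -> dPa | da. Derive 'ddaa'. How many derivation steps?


Derivation: P => dPa => ddaa
Steps: 2


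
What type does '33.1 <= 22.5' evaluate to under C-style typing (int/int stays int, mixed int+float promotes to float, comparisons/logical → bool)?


Operand types: float <= float
Rule: comparison yields bool
Result type: bool


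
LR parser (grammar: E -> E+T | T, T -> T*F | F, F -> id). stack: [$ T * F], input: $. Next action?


handle 'T*F' on top
Action: reduce (T -> T*F)


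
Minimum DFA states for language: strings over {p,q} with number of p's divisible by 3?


Track (count of p) mod 3: states 0..2, accept at 0
Minimal DFA: 3 states


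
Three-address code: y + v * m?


Break into single-operator statements:
t1 = v * m
t2 = y + t1


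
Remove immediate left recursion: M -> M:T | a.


Left-recursive alternatives: M:T; non-recursive: a
Introduce M': M -> aM', M' -> :TM' | ε


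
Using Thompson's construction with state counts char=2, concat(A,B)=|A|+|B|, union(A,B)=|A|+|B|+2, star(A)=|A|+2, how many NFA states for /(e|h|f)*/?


Syntax tree has 3 char leaf(s), 2 union(s), 1 star(s)
chars contribute 3×2 = 6; each union adds +2; each star adds +2
Total: 6 + 4 + 2 = 12 states


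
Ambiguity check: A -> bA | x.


right-linear, alternatives start with distinct terminals 'b' vs 'x': unique leftmost derivation
Unambiguous


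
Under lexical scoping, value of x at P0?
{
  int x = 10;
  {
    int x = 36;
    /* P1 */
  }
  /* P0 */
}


x declared in the same block as P0
x = 10


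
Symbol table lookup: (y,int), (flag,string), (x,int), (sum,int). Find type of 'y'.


Lookup 'y' → type int


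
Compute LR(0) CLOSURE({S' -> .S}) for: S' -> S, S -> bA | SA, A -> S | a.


Start: S' -> .S
For each item with dot before a nonterminal B, add B -> .γ for every B-production
Closure: [S' -> .S, S -> .bA, S -> .SA]


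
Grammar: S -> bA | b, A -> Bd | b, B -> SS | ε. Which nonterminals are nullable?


A nonterminal is nullable iff some alternative derives ε (directly, or every symbol in it is nullable)
Nullable: {B}


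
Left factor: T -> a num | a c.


Common prefix: 'a'
Factored: T -> a T', T' -> num | c


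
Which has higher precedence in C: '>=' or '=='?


'>=' is relational (level 7); '==' is equality (level 6)
Higher level binds tighter
'>=' has higher precedence than '=='


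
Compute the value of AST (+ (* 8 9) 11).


Evaluate inner: (* 8 9) = 72
Evaluate root: (+ 72 11) = 83
Result: 83


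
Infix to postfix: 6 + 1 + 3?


Left to right (same or higher precedence on left)
Postfix: 6 1 + 3 +


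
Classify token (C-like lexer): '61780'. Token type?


Pattern: digits only
Type: INTEGER_LITERAL


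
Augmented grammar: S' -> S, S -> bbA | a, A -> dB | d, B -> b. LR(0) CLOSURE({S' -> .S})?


Start: S' -> .S
For each item with dot before a nonterminal B, add B -> .γ for every B-production
Closure: [S' -> .S, S -> .bbA, S -> .a]


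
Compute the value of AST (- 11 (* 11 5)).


Evaluate inner: (* 11 5) = 55
Evaluate root: (- 11 55) = -44
Result: -44


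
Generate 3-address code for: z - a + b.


Break into single-operator statements:
t1 = z - a
t2 = t1 + b


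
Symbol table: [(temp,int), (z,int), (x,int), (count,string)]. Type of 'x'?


Lookup 'x' → type int


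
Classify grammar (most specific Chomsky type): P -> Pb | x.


Left-linear: every RHS is a terminal or one nonterminal followed by a terminal
Classification: Type 3 (Regular)


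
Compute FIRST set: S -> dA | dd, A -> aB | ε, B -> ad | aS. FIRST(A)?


Per alternative of A: FIRST(aB) = {a}; FIRST(ε) = {ε}
FIRST(A) = {a, ε}


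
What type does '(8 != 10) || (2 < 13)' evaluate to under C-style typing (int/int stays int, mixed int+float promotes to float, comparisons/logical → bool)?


Operand types: bool || bool
Rule: logical operators take bool operands and yield bool
Result type: bool


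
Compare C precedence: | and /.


'/' is multiplicative (level 10); '|' is bitwise OR (level 3)
Higher level binds tighter
'/' has higher precedence than '|'


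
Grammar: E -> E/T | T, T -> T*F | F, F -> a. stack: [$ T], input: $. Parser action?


lookahead ∉ {*} so T won't extend; reduce E -> T
Action: reduce (E -> T)


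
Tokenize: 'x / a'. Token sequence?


Scan left to right, longest-match per lexeme
Tokens: ID(x), OP(/), ID(a)


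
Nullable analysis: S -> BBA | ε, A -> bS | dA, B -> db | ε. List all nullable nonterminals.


A nonterminal is nullable iff some alternative derives ε (directly, or every symbol in it is nullable)
Nullable: {B, S}


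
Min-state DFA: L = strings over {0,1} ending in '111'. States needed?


Track the longest suffix of input matching a prefix of '111': 4 classes (prefixes of length 0..3)
Minimal DFA: 4 states


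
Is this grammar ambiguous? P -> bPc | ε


balanced b^n…c^n: each string has a unique parse
Unambiguous


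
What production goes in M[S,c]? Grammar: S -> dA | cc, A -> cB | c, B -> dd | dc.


For [S, c]: 'c' ∈ FIRST(cc)
Entry: S -> cc


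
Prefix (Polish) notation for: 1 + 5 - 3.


left-to-right (same/higher precedence on left): tree is (- (+ 1 5) 3)
Prefix: - + 1 5 3


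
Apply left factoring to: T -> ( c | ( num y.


Common prefix: '('
Factored: T -> ( T', T' -> c | num y


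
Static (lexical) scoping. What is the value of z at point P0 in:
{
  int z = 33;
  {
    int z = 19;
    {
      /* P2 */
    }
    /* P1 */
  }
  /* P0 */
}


z declared in the same block as P0
z = 33


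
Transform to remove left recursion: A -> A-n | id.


Left-recursive alternatives: A-n; non-recursive: id
Introduce A': A -> idA', A' -> -nA' | ε


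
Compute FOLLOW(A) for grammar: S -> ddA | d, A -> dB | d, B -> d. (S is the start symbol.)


$ ∈ FOLLOW(S). For each A -> αBβ: add FIRST(β)\{ε} to FOLLOW(B); if β nullable, add FOLLOW(A).
FOLLOW(A) = {$}


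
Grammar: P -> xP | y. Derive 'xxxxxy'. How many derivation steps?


Derivation: P => xP => xxP => xxxP => xxxxP => xxxxxP => xxxxxy
Steps: 6


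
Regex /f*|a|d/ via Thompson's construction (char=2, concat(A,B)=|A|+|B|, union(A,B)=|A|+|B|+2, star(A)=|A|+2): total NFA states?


Syntax tree has 3 char leaf(s), 2 union(s), 1 star(s)
chars contribute 3×2 = 6; each union adds +2; each star adds +2
Total: 6 + 4 + 2 = 12 states


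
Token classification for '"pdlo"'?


Pattern: double-quoted sequence
Type: STRING_LITERAL


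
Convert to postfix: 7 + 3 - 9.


Left to right (same or higher precedence on left)
Postfix: 7 3 + 9 -


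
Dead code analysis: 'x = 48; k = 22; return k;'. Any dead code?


x is assigned but never read
Dead: 'x = 48'


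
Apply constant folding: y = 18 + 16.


18 + 16 = 34 at compile time
Optimized: y = 34


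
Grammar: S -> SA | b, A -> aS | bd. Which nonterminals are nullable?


A nonterminal is nullable iff some alternative derives ε (directly, or every symbol in it is nullable)
Nullable: {}


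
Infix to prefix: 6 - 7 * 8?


'*' binds tighter: tree is (- 6 (* 7 8))
Prefix: - 6 * 7 8


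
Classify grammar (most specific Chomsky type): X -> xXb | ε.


Single nonterminal LHS, but x^n b^n is not regular
Classification: Type 2 (Context-Free)


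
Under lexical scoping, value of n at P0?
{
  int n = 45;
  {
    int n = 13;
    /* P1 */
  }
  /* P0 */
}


n declared in the same block as P0
n = 45


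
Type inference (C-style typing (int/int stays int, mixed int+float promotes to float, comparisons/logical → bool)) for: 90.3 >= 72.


Operand types: float >= int
Rule: comparison yields bool
Result type: bool


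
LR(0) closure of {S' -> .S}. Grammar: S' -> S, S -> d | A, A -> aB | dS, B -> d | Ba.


Start: S' -> .S
For each item with dot before a nonterminal B, add B -> .γ for every B-production
Closure: [S' -> .S, S -> .d, S -> .A, A -> .aB, A -> .dS]


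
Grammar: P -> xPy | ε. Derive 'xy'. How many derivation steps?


Derivation: P => xPy => xy
Steps: 2


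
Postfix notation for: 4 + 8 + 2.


Left to right (same or higher precedence on left)
Postfix: 4 8 + 2 +


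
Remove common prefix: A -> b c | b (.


Common prefix: 'b'
Factored: A -> b A', A' -> c | (


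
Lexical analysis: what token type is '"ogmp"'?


Pattern: double-quoted sequence
Type: STRING_LITERAL


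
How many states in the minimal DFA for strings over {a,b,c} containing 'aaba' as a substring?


KMP-style automaton: 4 progress states + 1 absorbing accept = 5
Minimal DFA: 5 states


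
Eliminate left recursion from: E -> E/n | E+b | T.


Left-recursive alternatives: E/n, E+b; non-recursive: T
Introduce E': E -> TE', E' -> /nE' | +bE' | ε


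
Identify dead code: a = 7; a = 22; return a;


first assignment to a is overwritten before any read
Dead: 'a = 7'


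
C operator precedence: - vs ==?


'-' is additive (level 9); '==' is equality (level 6)
Higher level binds tighter
'-' has higher precedence than '=='


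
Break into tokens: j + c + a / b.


Scan left to right, longest-match per lexeme
Tokens: ID(j), OP(+), ID(c), OP(+), ID(a), OP(/), ID(b)


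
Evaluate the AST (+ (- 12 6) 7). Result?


Evaluate inner: (- 12 6) = 6
Evaluate root: (+ 6 7) = 13
Result: 13


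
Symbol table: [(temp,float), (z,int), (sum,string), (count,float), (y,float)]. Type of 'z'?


Lookup 'z' → type int


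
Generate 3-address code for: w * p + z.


Break into single-operator statements:
t1 = w * p
t2 = t1 + z


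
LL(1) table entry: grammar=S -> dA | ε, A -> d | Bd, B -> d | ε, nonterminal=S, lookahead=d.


For [S, d]: 'd' ∈ FIRST(dA)
Entry: S -> dA


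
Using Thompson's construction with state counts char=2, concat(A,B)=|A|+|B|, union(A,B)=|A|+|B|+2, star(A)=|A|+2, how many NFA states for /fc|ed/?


Syntax tree has 4 char leaf(s), 1 union(s), 0 star(s)
chars contribute 4×2 = 8; each union adds +2; each star adds +2
Total: 8 + 2 + 0 = 10 states


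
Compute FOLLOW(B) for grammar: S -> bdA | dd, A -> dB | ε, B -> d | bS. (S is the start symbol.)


$ ∈ FOLLOW(S). For each A -> αBβ: add FIRST(β)\{ε} to FOLLOW(B); if β nullable, add FOLLOW(A).
FOLLOW(B) = {$}


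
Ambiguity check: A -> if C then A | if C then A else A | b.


dangling else: 'if C then if C then b else b' parses two ways
Ambiguous


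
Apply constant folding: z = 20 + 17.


20 + 17 = 37 at compile time
Optimized: z = 37


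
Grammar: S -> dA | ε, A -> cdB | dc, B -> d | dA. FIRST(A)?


Per alternative of A: FIRST(cdB) = {c}; FIRST(dc) = {d}
FIRST(A) = {c, d}


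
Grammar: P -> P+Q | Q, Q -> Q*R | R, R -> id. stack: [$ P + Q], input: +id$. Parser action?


handle 'P+Q' on top; lookahead ∈ FOLLOW(P) = {+, $}
Action: reduce (P -> P+Q)
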